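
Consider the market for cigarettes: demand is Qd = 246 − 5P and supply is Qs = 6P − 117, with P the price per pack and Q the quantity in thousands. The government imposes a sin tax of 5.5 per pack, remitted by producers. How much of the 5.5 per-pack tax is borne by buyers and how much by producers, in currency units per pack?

Before the tax: set 246 − 5P = 6P − 117 → P* = 33, Q* = 81.
With the tax collected from producers, supply shifts: Qs = 6(P − 5.5) − 117.
Solving gives Q = 66 with buyers paying 36 and producers receiving 30.5 (the 5.5 wedge).
Burden on buyers: 3; on producers: 2.5. (They sum to 5.5.)
The less price-elastic side of the market bears the larger share of a per-unit tax.

Buyers bear 3 per pack; producers bear 2.5 per pack.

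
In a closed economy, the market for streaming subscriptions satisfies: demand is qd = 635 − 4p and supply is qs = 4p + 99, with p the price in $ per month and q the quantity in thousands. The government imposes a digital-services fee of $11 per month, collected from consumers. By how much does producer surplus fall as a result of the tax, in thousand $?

Producer surplus falls by $1958 thousand.

Before the tax: set 635 − 4p = 4p + 99 → p* = $67, q* = 367.
With the tax collected from consumers, demand (in seller-price terms) shifts: qd = 635 − 4(p + 11).
New equilibrium: consumers pay $72.5, suppliers receive $61.5, q = 345. (Wedge: pb − ps = 11.)
ΔPS is the trapezoid between Q = 345 and Q = 367 of height $5.5: ½ · (367 + 345) · 5.5 = $1958.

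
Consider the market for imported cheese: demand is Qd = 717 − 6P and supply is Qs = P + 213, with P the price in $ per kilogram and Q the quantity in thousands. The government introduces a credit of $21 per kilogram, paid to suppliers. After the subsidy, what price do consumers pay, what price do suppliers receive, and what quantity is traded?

Without the subsidy, 717 − 6P = P + 213 gives 7P = 504, so P* = $72 and Q* = 285.
With a per-unit subsidy paid to suppliers, each receives P + 21 per unit sold, so supply becomes Qs = (P + 21) + 213.
New equilibrium: consumers pay $69, suppliers receive $90, Q = 303. (Wedge: Pb − Ps = −21.)

Consumers pay $69; suppliers receive $90; quantity = 303.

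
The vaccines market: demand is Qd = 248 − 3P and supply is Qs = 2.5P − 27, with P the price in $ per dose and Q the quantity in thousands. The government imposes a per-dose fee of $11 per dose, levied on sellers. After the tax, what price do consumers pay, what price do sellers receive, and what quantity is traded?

Consumers pay $55; sellers receive $44; quantity = 83.

Before the tax: set 248 − 3P = 2.5P − 27 → P* = $50, Q* = 98.
With the tax collected from sellers, supply shifts: Qs = 2.5(P − 11) − 27.
Solving gives Q = 83 with consumers paying $55 and sellers receiving $44 (the $11 wedge).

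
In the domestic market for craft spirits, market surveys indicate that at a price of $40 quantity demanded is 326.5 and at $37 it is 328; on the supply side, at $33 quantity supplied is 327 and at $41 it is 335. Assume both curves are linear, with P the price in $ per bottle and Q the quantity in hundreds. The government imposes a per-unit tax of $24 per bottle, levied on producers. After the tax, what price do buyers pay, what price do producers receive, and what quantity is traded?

Demand slope: (328 − 326.5)/(37 − 40) = -0.5, so Qd = 346.5 − 0.5P.
Supply slope: (335 − 327)/(41 − 33) = 1, so Qs = P + 294.
Without the tax, 346.5 − 0.5P = P + 294 gives 1.5P = 52.5, so P* = $35 and Q* = 329.
With the tax collected from producers, supply shifts: Qs = (P − 24) + 294.
New equilibrium: buyers pay $51, producers receive $27, Q = 321. (Wedge: Pb − Ps = 24.)

Buyers pay $51; producers receive $27; quantity = 321.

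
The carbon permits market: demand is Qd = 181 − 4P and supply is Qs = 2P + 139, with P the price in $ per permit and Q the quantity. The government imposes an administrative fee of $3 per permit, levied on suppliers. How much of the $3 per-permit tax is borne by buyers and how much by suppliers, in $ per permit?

Without the tax, 181 − 4P = 2P + 139 gives 6P = 42, so P* = $7 and Q* = 153.
With the tax collected from suppliers, supply shifts: Qs = 2(P − 3) + 139.
Solving gives Q = 149 with buyers paying $8 and suppliers receiving $5 (the $3 wedge).
Burden on buyers: $1; on suppliers: $2. (They sum to $3.)

Buyers bear $1 per permit; suppliers bear $2 per permit.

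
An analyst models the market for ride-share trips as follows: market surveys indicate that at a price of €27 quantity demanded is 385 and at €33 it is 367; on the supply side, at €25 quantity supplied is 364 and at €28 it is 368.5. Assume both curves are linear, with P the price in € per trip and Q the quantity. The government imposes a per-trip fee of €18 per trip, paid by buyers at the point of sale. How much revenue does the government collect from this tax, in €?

Demand slope: (367 − 385)/(33 − 27) = -3, so Qd = 466 − 3P.
Supply slope: (368.5 − 364)/(28 − 25) = 1.5, so Qs = 1.5P + 326.5.
Before the tax: set 466 − 3P = 1.5P + 326.5 → P* = €31, Q* = 373.
With the tax collected from buyers, demand (in seller-price terms) shifts: Qd = 466 − 3(P + 18).
New equilibrium: buyers pay €37, suppliers receive €19, Q = 355. (Wedge: Pb − Ps = 18.)
Revenue = t · Q = 18 · 355 = €6390.

Tax revenue = €6390.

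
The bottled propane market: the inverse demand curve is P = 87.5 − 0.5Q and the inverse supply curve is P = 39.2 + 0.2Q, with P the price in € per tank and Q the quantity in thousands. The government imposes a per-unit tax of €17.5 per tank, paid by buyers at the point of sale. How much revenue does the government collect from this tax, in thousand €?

Tax revenue = €770 thousand.

Inverting to Q(P) form: Qd = 175 − 2P; Qs = 5P − 196.
Before the tax: set 175 − 2P = 5P − 196 → P* = €53, Q* = 69.
With the tax collected from buyers, demand (in seller-price terms) shifts: Qd = 175 − 2(P + 17.5).
New equilibrium: buyers pay €65.5, suppliers receive €48, Q = 44. (Wedge: Pb − Ps = 17.5.)
Revenue = t · Q = 17.5 · 44 = €770.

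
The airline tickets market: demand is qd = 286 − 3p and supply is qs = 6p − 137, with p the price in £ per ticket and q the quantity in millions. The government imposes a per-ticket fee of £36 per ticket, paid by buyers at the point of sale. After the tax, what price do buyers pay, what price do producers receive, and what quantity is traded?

Buyers pay £71; producers receive £35; quantity = 73.

Without the tax, 286 − 3p = 6p − 137 gives 9p = 423, so p* = £47 and q* = 145.
With the tax collected from buyers, demand (in seller-price terms) shifts: qd = 286 − 3(p + 36).
Solving gives q = 73 with buyers paying £71 and producers receiving £35 (the £36 wedge).
The less price-elastic side of the market bears the larger share of a per-unit tax.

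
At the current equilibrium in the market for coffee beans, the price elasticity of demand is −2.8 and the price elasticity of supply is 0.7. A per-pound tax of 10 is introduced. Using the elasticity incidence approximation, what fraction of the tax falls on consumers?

Consumers' share ≈ 0.2.

Incidence ratio: consumers' share ≈ εs / (εs + |εd|) = 0.7 / (0.7 + 2.8) = 0.2.
Supply is the less elastic side, so consumers bear the smaller share.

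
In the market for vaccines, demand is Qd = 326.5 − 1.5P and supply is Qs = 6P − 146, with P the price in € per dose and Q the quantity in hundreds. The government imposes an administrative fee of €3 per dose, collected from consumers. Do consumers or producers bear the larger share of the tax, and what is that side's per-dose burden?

Consumers bear the larger share: €2.4 per dose.

Without the tax, 326.5 − 1.5P = 6P − 146 gives 7.5P = 472.5, so P* = €63 and Q* = 232.
With the tax collected from consumers, demand (in seller-price terms) shifts: Qd = 326.5 − 1.5(P + 3).
New equilibrium: consumers pay €65.4, producers receive €62.4, Q = 228.4. (Wedge: Pb − Ps = 3.)
Per-dose burden: consumers €2.4, producers €0.6.
Consumers take the larger share because demand is less price-elastic here (demand slope 1.5 vs supply slope 6).
The less price-elastic side of the market bears the larger share of a per-unit tax.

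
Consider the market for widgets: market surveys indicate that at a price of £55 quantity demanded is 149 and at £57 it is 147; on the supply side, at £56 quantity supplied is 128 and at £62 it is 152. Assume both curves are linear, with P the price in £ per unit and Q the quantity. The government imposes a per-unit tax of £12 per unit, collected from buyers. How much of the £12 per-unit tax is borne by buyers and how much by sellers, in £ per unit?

Buyers bear £9.6 per unit; sellers bear £2.4 per unit.

Demand slope: (147 − 149)/(57 − 55) = -1, so Qd = 204 − P.
Supply slope: (152 − 128)/(62 − 56) = 4, so Qs = 4P − 96.
Before the tax: set 204 − P = 4P − 96 → P* = £60, Q* = 144.
With the tax collected from buyers, demand (in seller-price terms) shifts: Qd = 204 − (P + 12).
Solving gives Q = 134.4 with buyers paying £69.6 and sellers receiving £57.6 (the £12 wedge).
Burden on buyers: £9.6; on sellers: £2.4. (They sum to £12.)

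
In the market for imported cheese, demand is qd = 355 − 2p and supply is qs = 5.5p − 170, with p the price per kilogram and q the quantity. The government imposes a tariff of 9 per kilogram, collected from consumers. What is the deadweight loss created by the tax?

Before the tax: set 355 − 2p = 5.5p − 170 → p* = 70, q* = 215.
With the tax collected from consumers, demand (in seller-price terms) shifts: qd = 355 − 2(p + 9).
Solving gives q = 201.8 with consumers paying 76.6 and suppliers receiving 67.6 (the 9 wedge).
Quantity falls by |ΔQ| = |215 − 201.8| = 13.2.
DWL = ½ · t · |ΔQ| = ½ · 9 · 13.2 = 59.4.

Deadweight loss = 59.4.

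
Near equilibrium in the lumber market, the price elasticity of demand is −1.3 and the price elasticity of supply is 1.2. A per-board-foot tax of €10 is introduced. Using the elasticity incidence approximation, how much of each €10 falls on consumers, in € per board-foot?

Incidence ratio: consumers' share ≈ εs / (εs + |εd|) = 1.2 / (1.2 + 1.3) = 0.48.
So consumers bear ≈ 0.48 × €10 = €4.8; suppliers bear €5.2.

Consumers bear ≈ €4.8 per board-foot.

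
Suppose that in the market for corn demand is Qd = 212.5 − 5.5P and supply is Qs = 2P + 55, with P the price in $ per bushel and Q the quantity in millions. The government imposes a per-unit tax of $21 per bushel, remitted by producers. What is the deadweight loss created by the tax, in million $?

Deadweight loss = $323.4 million.

Without the tax, 212.5 − 5.5P = 2P + 55 gives 7.5P = 157.5, so P* = $21 and Q* = 97.
With the tax collected from producers, supply shifts: Qs = 2(P − 21) + 55.
New equilibrium: consumers pay $26.6, producers receive $5.6, Q = 66.2. (Wedge: Pb − Ps = 21.)
Quantity falls by |ΔQ| = |97 − 66.2| = 30.8.
DWL = ½ · t · |ΔQ| = ½ · 21 · 30.8 = $323.4.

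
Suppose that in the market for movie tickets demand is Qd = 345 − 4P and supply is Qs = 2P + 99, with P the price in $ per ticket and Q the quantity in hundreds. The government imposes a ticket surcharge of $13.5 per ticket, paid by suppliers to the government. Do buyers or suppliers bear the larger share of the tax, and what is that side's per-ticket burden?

Without the tax, 345 − 4P = 2P + 99 gives 6P = 246, so P* = $41 and Q* = 181.
With the tax collected from suppliers, supply shifts: Qs = 2(P − 13.5) + 99.
New equilibrium: buyers pay $45.5, suppliers receive $32, Q = 163. (Wedge: Pb − Ps = 13.5.)
Per-ticket burden: buyers $4.5, suppliers $9.
Suppliers take the larger share because supply is less price-elastic here (demand slope 4 vs supply slope 2).
The less price-elastic side of the market bears the larger share of a per-unit tax.

Suppliers bear the larger share: $9 per ticket.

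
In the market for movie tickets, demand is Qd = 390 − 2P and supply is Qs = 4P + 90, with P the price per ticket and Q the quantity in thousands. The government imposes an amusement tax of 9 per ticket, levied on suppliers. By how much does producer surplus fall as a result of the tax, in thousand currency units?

Without the tax, 390 − 2P = 4P + 90 gives 6P = 300, so P* = 50 and Q* = 290.
With the tax collected from suppliers, supply shifts: Qs = 4(P − 9) + 90.
New equilibrium: consumers pay 56, suppliers receive 47, Q = 278. (Wedge: Pb − Ps = 9.)
ΔPS is the trapezoid between Q = 278 and Q = 290 of height 3: ½ · (290 + 278) · 3 = 852.

Producer surplus falls by 852 thousand.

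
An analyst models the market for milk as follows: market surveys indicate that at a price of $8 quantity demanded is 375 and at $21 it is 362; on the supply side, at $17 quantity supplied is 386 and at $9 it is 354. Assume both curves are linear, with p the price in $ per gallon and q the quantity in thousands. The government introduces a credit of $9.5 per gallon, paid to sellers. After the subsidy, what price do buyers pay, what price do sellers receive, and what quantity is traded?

Demand slope: (362 − 375)/(21 − 8) = -1, so qd = 383 − p.
Supply slope: (354 − 386)/(9 − 17) = 4, so qs = 4p + 318.
Before the subsidy: set 383 − p = 4p + 318 → p* = $13, q* = 370.
With a per-unit subsidy paid to sellers, each receives p + 9.5 per unit sold, so supply becomes qs = 4(p + 9.5) + 318.
New equilibrium: buyers pay $5.4, sellers receive $14.9, q = 377.6. (Wedge: pb − ps = −9.5.)

Buyers pay $5.4; sellers receive $14.9; quantity = 377.6.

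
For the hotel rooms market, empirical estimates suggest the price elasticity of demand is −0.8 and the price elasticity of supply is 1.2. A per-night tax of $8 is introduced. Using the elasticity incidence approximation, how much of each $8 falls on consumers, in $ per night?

Consumers bear ≈ $4.8 per night.

Incidence ratio: consumers' share ≈ εs / (εs + |εd|) = 1.2 / (1.2 + 0.8) = 0.6.
So consumers bear ≈ 0.6 × $8 = $4.8; suppliers bear $3.2.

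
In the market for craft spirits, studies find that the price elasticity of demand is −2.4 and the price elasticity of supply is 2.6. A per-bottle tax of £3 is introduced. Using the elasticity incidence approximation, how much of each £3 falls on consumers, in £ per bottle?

Incidence ratio: consumers' share ≈ εs / (εs + |εd|) = 2.6 / (2.6 + 2.4) = 0.52.
So consumers bear ≈ 0.52 × £3 = £1.56; suppliers bear £1.44.

Consumers bear ≈ £1.56 per bottle.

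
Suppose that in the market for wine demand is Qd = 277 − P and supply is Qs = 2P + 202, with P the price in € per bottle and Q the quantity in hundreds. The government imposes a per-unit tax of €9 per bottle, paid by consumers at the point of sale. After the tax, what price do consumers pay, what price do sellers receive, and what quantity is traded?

Without the tax, 277 − P = 2P + 202 gives 3P = 75, so P* = €25 and Q* = 252.
With the tax collected from consumers, demand (in seller-price terms) shifts: Qd = 277 − (P + 9).
New equilibrium: consumers pay €31, sellers receive €22, Q = 246. (Wedge: Pb − Ps = 9.)

Consumers pay €31; sellers receive €22; quantity = 246.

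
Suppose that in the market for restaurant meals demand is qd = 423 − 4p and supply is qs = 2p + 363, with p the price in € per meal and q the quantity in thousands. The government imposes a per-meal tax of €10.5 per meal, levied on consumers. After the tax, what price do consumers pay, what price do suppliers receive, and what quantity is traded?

Consumers pay €13.5; suppliers receive €3; quantity = 369.

Without the tax, 423 − 4p = 2p + 363 gives 6p = 60, so p* = €10 and q* = 383.
With the tax collected from consumers, demand (in seller-price terms) shifts: qd = 423 − 4(p + 10.5).
Solving gives q = 369 with consumers paying €13.5 and suppliers receiving €3 (the €10.5 wedge).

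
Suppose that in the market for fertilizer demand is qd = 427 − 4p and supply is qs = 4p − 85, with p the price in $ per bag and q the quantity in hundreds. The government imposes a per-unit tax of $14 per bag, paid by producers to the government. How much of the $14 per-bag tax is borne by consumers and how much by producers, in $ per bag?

Without the tax, 427 − 4p = 4p − 85 gives 8p = 512, so p* = $64 and q* = 171.
With the tax collected from producers, supply shifts: qs = 4(p − 14) − 85.
New equilibrium: consumers pay $71, producers receive $57, q = 143. (Wedge: pb − ps = 14.)
Burden on consumers: $7; on producers: $7. (They sum to $14.)
The less price-elastic side of the market bears the larger share of a per-unit tax.

Consumers bear $7 per bag; producers bear $7 per bag.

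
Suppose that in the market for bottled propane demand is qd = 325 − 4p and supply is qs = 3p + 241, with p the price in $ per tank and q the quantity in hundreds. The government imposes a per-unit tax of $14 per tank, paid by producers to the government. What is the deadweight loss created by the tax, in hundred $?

Deadweight loss = $168 hundred.

Before the tax: set 325 − 4p = 3p + 241 → p* = $12, q* = 277.
With the tax collected from producers, supply shifts: qs = 3(p − 14) + 241.
Solving gives q = 253 with buyers paying $18 and producers receiving $4 (the $14 wedge).
Quantity falls by |ΔQ| = |277 − 253| = 24.
DWL = ½ · t · |ΔQ| = ½ · 14 · 24 = $168.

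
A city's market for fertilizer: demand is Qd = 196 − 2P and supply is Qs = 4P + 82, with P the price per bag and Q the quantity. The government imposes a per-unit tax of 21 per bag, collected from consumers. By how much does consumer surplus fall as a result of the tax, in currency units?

Before the tax: set 196 − 2P = 4P + 82 → P* = 19, Q* = 158.
With the tax collected from consumers, demand (in seller-price terms) shifts: Qd = 196 − 2(P + 21).
Solving gives Q = 130 with consumers paying 33 and producers receiving 12 (the 21 wedge).
ΔCS is the trapezoid between Q = 130 and Q = 158 of height 14: ½ · (158 + 130) · 14 = 2016.

Consumer surplus falls by 2016.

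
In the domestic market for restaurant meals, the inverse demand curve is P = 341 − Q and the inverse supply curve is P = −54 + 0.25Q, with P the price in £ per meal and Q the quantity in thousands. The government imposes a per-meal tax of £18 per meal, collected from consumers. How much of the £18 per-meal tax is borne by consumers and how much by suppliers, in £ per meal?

Inverting to Q(P) form: Qd = 341 − P; Qs = 4P + 216.
Without the tax, 341 − P = 4P + 216 gives 5P = 125, so P* = £25 and Q* = 316.
With the tax collected from consumers, demand (in seller-price terms) shifts: Qd = 341 − (P + 18).
New equilibrium: consumers pay £39.4, suppliers receive £21.4, Q = 301.6. (Wedge: Pb − Ps = 18.)
Burden on consumers: £14.4; on suppliers: £3.6. (They sum to £18.)
The less price-elastic side of the market bears the larger share of a per-unit tax.

Consumers bear £14.4 per meal; suppliers bear £3.6 per meal.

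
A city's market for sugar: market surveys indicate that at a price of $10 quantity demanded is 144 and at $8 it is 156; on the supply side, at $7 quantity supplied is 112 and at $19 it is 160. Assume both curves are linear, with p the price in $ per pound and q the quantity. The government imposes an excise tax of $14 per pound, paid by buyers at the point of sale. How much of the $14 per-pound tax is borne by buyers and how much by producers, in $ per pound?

Buyers bear $5.6 per pound; producers bear $8.4 per pound.

Demand slope: (156 − 144)/(8 − 10) = -6, so qd = 204 − 6p.
Supply slope: (160 − 112)/(19 − 7) = 4, so qs = 4p + 84.
Before the tax: set 204 − 6p = 4p + 84 → p* = $12, q* = 132.
With the tax collected from buyers, demand (in seller-price terms) shifts: qd = 204 − 6(p + 14).
New equilibrium: buyers pay $17.6, producers receive $3.6, q = 98.4. (Wedge: pb − ps = 14.)
Burden on buyers: $5.6; on producers: $8.4. (They sum to $14.)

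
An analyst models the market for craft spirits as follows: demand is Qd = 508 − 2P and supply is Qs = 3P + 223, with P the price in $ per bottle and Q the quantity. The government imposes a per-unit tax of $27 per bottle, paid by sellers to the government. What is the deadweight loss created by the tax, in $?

Deadweight loss = $437.4.

Without the tax, 508 − 2P = 3P + 223 gives 5P = 285, so P* = $57 and Q* = 394.
With the tax collected from sellers, supply shifts: Qs = 3(P − 27) + 223.
Solving gives Q = 361.6 with consumers paying $73.2 and sellers receiving $46.2 (the $27 wedge).
Quantity falls by |ΔQ| = |394 − 361.6| = 32.4.
DWL = ½ · t · |ΔQ| = ½ · 27 · 32.4 = $437.4.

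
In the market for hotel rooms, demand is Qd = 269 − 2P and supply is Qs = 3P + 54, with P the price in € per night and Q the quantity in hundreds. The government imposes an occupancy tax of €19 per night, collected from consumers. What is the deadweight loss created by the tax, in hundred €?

Deadweight loss = €216.6 hundred.

Before the tax: set 269 − 2P = 3P + 54 → P* = €43, Q* = 183.
With the tax collected from consumers, demand (in seller-price terms) shifts: Qd = 269 − 2(P + 19).
Solving gives Q = 160.2 with consumers paying €54.4 and sellers receiving €35.4 (the €19 wedge).
Quantity falls by |ΔQ| = |183 − 160.2| = 22.8.
DWL = ½ · t · |ΔQ| = ½ · 19 · 22.8 = €216.6.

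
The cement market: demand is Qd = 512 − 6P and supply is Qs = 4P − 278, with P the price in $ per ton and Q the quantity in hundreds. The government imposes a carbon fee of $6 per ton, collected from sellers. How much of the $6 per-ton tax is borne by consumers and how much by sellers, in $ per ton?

Before the tax: set 512 − 6P = 4P − 278 → P* = $79, Q* = 38.
With the tax collected from sellers, supply shifts: Qs = 4(P − 6) − 278.
Solving gives Q = 23.6 with consumers paying $81.4 and sellers receiving $75.4 (the $6 wedge).
Burden on consumers: $2.4; on sellers: $3.6. (They sum to $6.)
The less price-elastic side of the market bears the larger share of a per-unit tax.

Consumers bear $2.4 per ton; sellers bear $3.6 per ton.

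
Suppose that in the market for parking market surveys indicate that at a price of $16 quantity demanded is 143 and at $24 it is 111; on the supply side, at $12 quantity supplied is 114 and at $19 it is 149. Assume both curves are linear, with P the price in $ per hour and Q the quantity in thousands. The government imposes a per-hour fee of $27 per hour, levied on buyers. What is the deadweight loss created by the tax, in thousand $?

Demand slope: (111 − 143)/(24 − 16) = -4, so Qd = 207 − 4P.
Supply slope: (149 − 114)/(19 − 12) = 5, so Qs = 5P + 54.
Without the tax, 207 − 4P = 5P + 54 gives 9P = 153, so P* = $17 and Q* = 139.
With the tax collected from buyers, demand (in seller-price terms) shifts: Qd = 207 − 4(P + 27).
New equilibrium: buyers pay $32, suppliers receive $5, Q = 79. (Wedge: Pb − Ps = 27.)
Quantity falls by |ΔQ| = |139 − 79| = 60.
DWL = ½ · t · |ΔQ| = ½ · 27 · 60 = $810.

Deadweight loss = $810 thousand.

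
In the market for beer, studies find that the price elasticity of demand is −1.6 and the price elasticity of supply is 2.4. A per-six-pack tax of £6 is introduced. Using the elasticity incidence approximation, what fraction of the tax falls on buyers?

Buyers' share ≈ 0.6.

Incidence ratio: buyers' share ≈ εs / (εs + |εd|) = 2.4 / (2.4 + 1.6) = 0.6.
Supply is the more elastic side, so buyers bear the larger share.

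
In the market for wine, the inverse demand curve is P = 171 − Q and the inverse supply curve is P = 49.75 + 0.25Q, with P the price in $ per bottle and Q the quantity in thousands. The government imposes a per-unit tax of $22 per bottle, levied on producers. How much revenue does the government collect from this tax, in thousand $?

Tax revenue = $1746.8 thousand.

Inverting to Q(P) form: Qd = 171 − P; Qs = 4P − 199.
Without the tax, 171 − P = 4P − 199 gives 5P = 370, so P* = $74 and Q* = 97.
With the tax collected from producers, supply shifts: Qs = 4(P − 22) − 199.
Solving gives Q = 79.4 with consumers paying $91.6 and producers receiving $69.6 (the $22 wedge).
Revenue = t · Q = 22 · 79.4 = $1746.8.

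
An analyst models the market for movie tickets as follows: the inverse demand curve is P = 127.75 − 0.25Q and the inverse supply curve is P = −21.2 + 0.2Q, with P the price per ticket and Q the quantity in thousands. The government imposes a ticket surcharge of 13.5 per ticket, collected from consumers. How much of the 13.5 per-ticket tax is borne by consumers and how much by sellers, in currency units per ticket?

Consumers bear 7.5 per ticket; sellers bear 6 per ticket.

Inverting to Q(P) form: Qd = 511 − 4P; Qs = 5P + 106.
Before the tax: set 511 − 4P = 5P + 106 → P* = 45, Q* = 331.
With the tax collected from consumers, demand (in seller-price terms) shifts: Qd = 511 − 4(P + 13.5).
New equilibrium: consumers pay 52.5, sellers receive 39, Q = 301. (Wedge: Pb − Ps = 13.5.)
Burden on consumers: 7.5; on sellers: 6. (They sum to 13.5.)
The less price-elastic side of the market bears the larger share of a per-unit tax.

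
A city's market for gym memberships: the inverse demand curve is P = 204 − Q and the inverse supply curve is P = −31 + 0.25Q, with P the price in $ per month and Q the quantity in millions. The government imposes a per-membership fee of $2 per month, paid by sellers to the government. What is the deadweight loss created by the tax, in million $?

Rewrite in direct form: Qd = 204 − P and Qs = 4P + 124.
Without the tax, 204 − P = 4P + 124 gives 5P = 80, so P* = $16 and Q* = 188.
With the tax collected from sellers, supply shifts: Qs = 4(P − 2) + 124.
Solving gives Q = 186.4 with consumers paying $17.6 and sellers receiving $15.6 (the $2 wedge).
Quantity falls by |ΔQ| = |188 − 186.4| = 1.6.
DWL = ½ · t · |ΔQ| = ½ · 2 · 1.6 = $1.6.

Deadweight loss = $1.6 million.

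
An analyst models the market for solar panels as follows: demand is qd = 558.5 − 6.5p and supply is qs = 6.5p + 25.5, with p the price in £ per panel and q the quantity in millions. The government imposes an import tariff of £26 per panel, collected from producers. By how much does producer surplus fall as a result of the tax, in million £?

Without the tax, 558.5 − 6.5p = 6.5p + 25.5 gives 13p = 533, so p* = £41 and q* = 292.
With the tax collected from producers, supply shifts: qs = 6.5(p − 26) + 25.5.
New equilibrium: consumers pay £54, producers receive £28, q = 207.5. (Wedge: pb − ps = 26.)
ΔPS is the trapezoid between Q = 207.5 and Q = 292 of height £13: ½ · (292 + 207.5) · 13 = £3246.75.

Producer surplus falls by £3246.75 million.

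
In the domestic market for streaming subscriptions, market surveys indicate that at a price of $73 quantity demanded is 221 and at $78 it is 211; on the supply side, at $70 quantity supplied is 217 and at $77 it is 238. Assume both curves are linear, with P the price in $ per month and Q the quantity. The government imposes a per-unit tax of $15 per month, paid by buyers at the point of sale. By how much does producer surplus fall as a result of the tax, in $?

Demand slope: (211 − 221)/(78 − 73) = -2, so Qd = 367 − 2P.
Supply slope: (238 − 217)/(77 − 70) = 3, so Qs = 3P + 7.
Before the tax: set 367 − 2P = 3P + 7 → P* = $72, Q* = 223.
With the tax collected from buyers, demand (in seller-price terms) shifts: Qd = 367 − 2(P + 15).
Solving gives Q = 205 with buyers paying $81 and producers receiving $66 (the $15 wedge).
ΔPS is the trapezoid between Q = 205 and Q = 223 of height $6: ½ · (223 + 205) · 6 = $1284.

Producer surplus falls by $1284.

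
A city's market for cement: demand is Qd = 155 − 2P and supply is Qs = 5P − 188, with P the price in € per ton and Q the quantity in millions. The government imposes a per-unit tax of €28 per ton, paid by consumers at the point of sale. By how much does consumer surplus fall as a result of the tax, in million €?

Before the tax: set 155 − 2P = 5P − 188 → P* = €49, Q* = 57.
With the tax collected from consumers, demand (in seller-price terms) shifts: Qd = 155 − 2(P + 28).
Solving gives Q = 17 with consumers paying €69 and producers receiving €41 (the €28 wedge).
ΔCS is the trapezoid between Q = 17 and Q = 57 of height €20: ½ · (57 + 17) · 20 = €740.

Consumer surplus falls by €740 million.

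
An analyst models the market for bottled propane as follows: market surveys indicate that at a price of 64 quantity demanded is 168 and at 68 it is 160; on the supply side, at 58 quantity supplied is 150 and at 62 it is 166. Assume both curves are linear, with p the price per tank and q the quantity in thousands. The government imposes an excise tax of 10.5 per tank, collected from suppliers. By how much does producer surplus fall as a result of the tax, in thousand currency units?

Demand slope: (160 − 168)/(68 − 64) = -2, so qd = 296 − 2p.
Supply slope: (166 − 150)/(62 − 58) = 4, so qs = 4p − 82.
Before the tax: set 296 − 2p = 4p − 82 → p* = 63, q* = 170.
With the tax collected from suppliers, supply shifts: qs = 4(p − 10.5) − 82.
Solving gives q = 156 with consumers paying 70 and suppliers receiving 59.5 (the 10.5 wedge).
ΔPS is the trapezoid between Q = 156 and Q = 170 of height 3.5: ½ · (170 + 156) · 3.5 = 570.5.

Producer surplus falls by 570.5 thousand.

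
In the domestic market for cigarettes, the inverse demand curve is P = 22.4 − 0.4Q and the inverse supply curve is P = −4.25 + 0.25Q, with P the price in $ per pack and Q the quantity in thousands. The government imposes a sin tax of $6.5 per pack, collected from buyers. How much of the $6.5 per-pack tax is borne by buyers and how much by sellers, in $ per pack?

Inverting to Q(P) form: Qd = 56 − 2.5P; Qs = 4P + 17.
Without the tax, 56 − 2.5P = 4P + 17 gives 6.5P = 39, so P* = $6 and Q* = 41.
With the tax collected from buyers, demand (in seller-price terms) shifts: Qd = 56 − 2.5(P + 6.5).
New equilibrium: buyers pay $10, sellers receive $3.5, Q = 31. (Wedge: Pb − Ps = 6.5.)
Burden on buyers: $4; on sellers: $2.5. (They sum to $6.5.)
The less price-elastic side of the market bears the larger share of a per-unit tax.

Buyers bear $4 per pack; sellers bear $2.5 per pack.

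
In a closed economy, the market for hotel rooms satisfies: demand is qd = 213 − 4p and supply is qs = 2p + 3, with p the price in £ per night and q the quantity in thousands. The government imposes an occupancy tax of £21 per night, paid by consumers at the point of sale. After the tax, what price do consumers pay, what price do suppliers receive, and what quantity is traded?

Without the tax, 213 − 4p = 2p + 3 gives 6p = 210, so p* = £35 and q* = 73.
With the tax collected from consumers, demand (in seller-price terms) shifts: qd = 213 − 4(p + 21).
New equilibrium: consumers pay £42, suppliers receive £21, q = 45. (Wedge: pb − ps = 21.)

Consumers pay £42; suppliers receive £21; quantity = 45.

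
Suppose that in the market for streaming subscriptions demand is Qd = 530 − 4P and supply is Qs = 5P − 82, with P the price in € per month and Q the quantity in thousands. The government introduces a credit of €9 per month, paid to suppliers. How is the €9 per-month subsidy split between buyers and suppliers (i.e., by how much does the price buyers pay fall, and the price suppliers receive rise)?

Without the subsidy, 530 − 4P = 5P − 82 gives 9P = 612, so P* = €68 and Q* = 258.
With a per-unit subsidy paid to suppliers, each receives P + 9 per unit sold, so supply becomes Qs = 5(P + 9) − 82.
Solving gives Q = 278 with buyers paying €63 and suppliers receiving €72 (the €9 wedge).
Gain to buyers: €5; to suppliers: €4. (They sum to €9.)

Buyers gain €5 per month; suppliers gain €4 per month.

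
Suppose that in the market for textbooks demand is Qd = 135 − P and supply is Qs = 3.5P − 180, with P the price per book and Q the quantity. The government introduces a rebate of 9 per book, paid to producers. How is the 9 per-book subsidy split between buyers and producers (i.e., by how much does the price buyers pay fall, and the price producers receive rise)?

Buyers gain 7 per book; producers gain 2 per book.

Without the subsidy, 135 − P = 3.5P − 180 gives 4.5P = 315, so P* = 70 and Q* = 65.
With a per-unit subsidy paid to producers, each receives P + 9 per unit sold, so supply becomes Qs = 3.5(P + 9) − 180.
Solving gives Q = 72 with buyers paying 63 and producers receiving 72 (the 9 wedge).
Gain to buyers: 7; to producers: 2. (They sum to 9.)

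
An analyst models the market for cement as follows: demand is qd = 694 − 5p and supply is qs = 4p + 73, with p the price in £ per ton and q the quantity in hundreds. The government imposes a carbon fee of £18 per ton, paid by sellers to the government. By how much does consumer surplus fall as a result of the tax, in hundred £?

Before the tax: set 694 − 5p = 4p + 73 → p* = £69, q* = 349.
With the tax collected from sellers, supply shifts: qs = 4(p − 18) + 73.
Solving gives q = 309 with buyers paying £77 and sellers receiving £59 (the £18 wedge).
ΔCS is the trapezoid between Q = 309 and Q = 349 of height £8: ½ · (349 + 309) · 8 = £2632.

Consumer surplus falls by £2632 hundred.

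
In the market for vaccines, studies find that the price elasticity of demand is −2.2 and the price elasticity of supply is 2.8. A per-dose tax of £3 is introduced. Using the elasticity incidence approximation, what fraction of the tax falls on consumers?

Consumers' share ≈ 0.56.

Incidence ratio: consumers' share ≈ εs / (εs + |εd|) = 2.8 / (2.8 + 2.2) = 0.56.
Supply is the more elastic side, so consumers bear the larger share.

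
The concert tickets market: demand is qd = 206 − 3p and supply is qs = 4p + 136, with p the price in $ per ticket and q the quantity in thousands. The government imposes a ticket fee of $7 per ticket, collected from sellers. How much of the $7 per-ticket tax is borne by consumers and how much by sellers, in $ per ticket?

Consumers bear $4 per ticket; sellers bear $3 per ticket.

Before the tax: set 206 − 3p = 4p + 136 → p* = $10, q* = 176.
With the tax collected from sellers, supply shifts: qs = 4(p − 7) + 136.
New equilibrium: consumers pay $14, sellers receive $7, q = 164. (Wedge: pb − ps = 7.)
Burden on consumers: $4; on sellers: $3. (They sum to $7.)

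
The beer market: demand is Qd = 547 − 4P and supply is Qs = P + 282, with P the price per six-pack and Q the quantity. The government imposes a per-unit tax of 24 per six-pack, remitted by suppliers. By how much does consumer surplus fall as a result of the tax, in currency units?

Before the tax: set 547 − 4P = P + 282 → P* = 53, Q* = 335.
With the tax collected from suppliers, supply shifts: Qs = (P − 24) + 282.
New equilibrium: buyers pay 57.8, suppliers receive 33.8, Q = 315.8. (Wedge: Pb − Ps = 24.)
ΔCS is the trapezoid between Q = 315.8 and Q = 335 of height 4.8: ½ · (335 + 315.8) · 4.8 = 1561.92.

Consumer surplus falls by 1561.92.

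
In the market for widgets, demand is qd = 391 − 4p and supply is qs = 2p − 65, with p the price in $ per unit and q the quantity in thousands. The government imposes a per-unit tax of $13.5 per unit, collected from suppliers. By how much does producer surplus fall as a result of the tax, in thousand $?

Producer surplus falls by $702 thousand.

Without the tax, 391 − 4p = 2p − 65 gives 6p = 456, so p* = $76 and q* = 87.
With the tax collected from suppliers, supply shifts: qs = 2(p − 13.5) − 65.
New equilibrium: buyers pay $80.5, suppliers receive $67, q = 69. (Wedge: pb − ps = 13.5.)
ΔPS is the trapezoid between Q = 69 and Q = 87 of height $9: ½ · (87 + 69) · 9 = $702.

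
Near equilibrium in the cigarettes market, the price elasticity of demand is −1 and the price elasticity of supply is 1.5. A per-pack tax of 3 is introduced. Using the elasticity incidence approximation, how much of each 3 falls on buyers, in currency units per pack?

Buyers bear ≈ 1.8 per pack.

Incidence ratio: buyers' share ≈ εs / (εs + |εd|) = 1.5 / (1.5 + 1) = 0.6.
So buyers bear ≈ 0.6 × 3 = 1.8; sellers bear 1.2.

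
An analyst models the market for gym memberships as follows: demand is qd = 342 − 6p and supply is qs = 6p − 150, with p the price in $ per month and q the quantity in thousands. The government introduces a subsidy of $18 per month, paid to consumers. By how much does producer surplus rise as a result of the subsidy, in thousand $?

Producer surplus rises by $1107 thousand.

Without the subsidy, 342 − 6p = 6p − 150 gives 12p = 492, so p* = $41 and q* = 96.
With a per-unit subsidy paid to consumers, each effectively pays p − 18, so demand becomes qd = 342 − 6(p − 18).
Solving gives q = 150 with consumers paying $32 and suppliers receiving $50 (the $18 wedge).
ΔPS is the trapezoid between Q = 150 and Q = 96 of height $9: ½ · (96 + 150) · 9 = $1107.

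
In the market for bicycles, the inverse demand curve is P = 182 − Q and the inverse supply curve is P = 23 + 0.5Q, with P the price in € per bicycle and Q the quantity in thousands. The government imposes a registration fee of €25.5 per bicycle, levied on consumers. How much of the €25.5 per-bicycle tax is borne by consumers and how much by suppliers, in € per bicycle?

Consumers bear €17 per bicycle; suppliers bear €8.5 per bicycle.

Rewrite in direct form: Qd = 182 − P and Qs = 2P − 46.
Without the tax, 182 − P = 2P − 46 gives 3P = 228, so P* = €76 and Q* = 106.
With the tax collected from consumers, demand (in seller-price terms) shifts: Qd = 182 − (P + 25.5).
Solving gives Q = 89 with consumers paying €93 and suppliers receiving €67.5 (the €25.5 wedge).
Burden on consumers: €17; on suppliers: €8.5. (They sum to €25.5.)
The less price-elastic side of the market bears the larger share of a per-unit tax.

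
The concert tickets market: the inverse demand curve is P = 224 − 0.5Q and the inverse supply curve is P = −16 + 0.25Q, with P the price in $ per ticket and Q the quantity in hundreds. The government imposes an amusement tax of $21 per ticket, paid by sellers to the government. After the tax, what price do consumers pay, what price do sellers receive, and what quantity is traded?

Consumers pay $78; sellers receive $57; quantity = 292.

Rewrite in direct form: Qd = 448 − 2P and Qs = 4P + 64.
Without the tax, 448 − 2P = 4P + 64 gives 6P = 384, so P* = $64 and Q* = 320.
With the tax collected from sellers, supply shifts: Qs = 4(P − 21) + 64.
Solving gives Q = 292 with consumers paying $78 and sellers receiving $57 (the $21 wedge).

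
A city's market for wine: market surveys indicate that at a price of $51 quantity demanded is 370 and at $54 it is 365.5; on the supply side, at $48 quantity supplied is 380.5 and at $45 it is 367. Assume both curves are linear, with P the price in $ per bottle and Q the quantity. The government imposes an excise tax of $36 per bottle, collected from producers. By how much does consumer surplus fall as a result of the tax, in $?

Consumer surplus falls by $9605.25.

Demand slope: (365.5 − 370)/(54 − 51) = -1.5, so Qd = 446.5 − 1.5P.
Supply slope: (367 − 380.5)/(45 − 48) = 4.5, so Qs = 4.5P + 164.5.
Without the tax, 446.5 − 1.5P = 4.5P + 164.5 gives 6P = 282, so P* = $47 and Q* = 376.
With the tax collected from producers, supply shifts: Qs = 4.5(P − 36) + 164.5.
New equilibrium: consumers pay $74, producers receive $38, Q = 335.5. (Wedge: Pb − Ps = 36.)
ΔCS is the trapezoid between Q = 335.5 and Q = 376 of height $27: ½ · (376 + 335.5) · 27 = $9605.25.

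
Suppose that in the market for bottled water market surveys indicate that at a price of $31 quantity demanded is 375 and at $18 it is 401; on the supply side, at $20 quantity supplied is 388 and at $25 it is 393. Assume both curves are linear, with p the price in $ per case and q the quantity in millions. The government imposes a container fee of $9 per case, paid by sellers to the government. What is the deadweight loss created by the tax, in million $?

Demand slope: (401 − 375)/(18 − 31) = -2, so qd = 437 − 2p.
Supply slope: (393 − 388)/(25 − 20) = 1, so qs = p + 368.
Before the tax: set 437 − 2p = p + 368 → p* = $23, q* = 391.
With the tax collected from sellers, supply shifts: qs = (p − 9) + 368.
Solving gives q = 385 with consumers paying $26 and sellers receiving $17 (the $9 wedge).
Quantity falls by |ΔQ| = |391 − 385| = 6.
DWL = ½ · t · |ΔQ| = ½ · 9 · 6 = $27.

Deadweight loss = $27 million.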